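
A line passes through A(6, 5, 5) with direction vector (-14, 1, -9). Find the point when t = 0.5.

P(t) = A + t·d
  = (6 + (-14)·0.5, 5 + 1·0.5, 5 + (-9)·0.5)
  = (6 - 7, 5 + 0.5, 5 - 4.5)
  = (-1, 5.5, 0.5)

(-1, 5.5, 0.5)


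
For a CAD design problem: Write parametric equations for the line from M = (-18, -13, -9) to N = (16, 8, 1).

Direction vector d = N - M = (16 + 18, 8 + 13, 1 + 9) = (34, 21, 10)
Parametric form r = M + t·d:
x = -18 + 34t, y = -13 + 21t, z = -9 + 10t

x = -18 + 34t, y = -13 + 21t, z = -9 + 10t


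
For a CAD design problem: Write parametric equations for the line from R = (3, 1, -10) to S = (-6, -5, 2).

Direction vector d = S - R = (-6 - 3, -5 - 1, 2 + 10) = (-9, -6, 12)
Parametric form r = R + t·d:
x = 3 - 9t, y = 1 - 6t, z = -10 + 12t

x = 3 - 9t, y = 1 - 6t, z = -10 + 12t


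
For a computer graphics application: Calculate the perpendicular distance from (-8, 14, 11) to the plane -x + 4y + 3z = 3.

distance = |a·x₀ + b·y₀ + c·z₀ - d| / √(a² + b² + c²)
  = |(-1)·(-8) + 4·14 + 3·11 - 3| / √((-1)² + 4² + 3²)
  = |8 + 56 + 33 - 3| / √(1 + 16 + 9)
  = |94| / √26
  = 94 / 5.099
  ≈ 18.43

18.43


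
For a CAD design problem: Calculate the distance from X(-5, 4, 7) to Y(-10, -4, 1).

d = √[(x₂-x₁)² + (y₂-y₁)² + (z₂-z₁)²]
  = √[(-5)² + (-8)² + (-6)²]
  = √[25 + 64 + 36]
  = √125
  ≈ 11.18

11.18


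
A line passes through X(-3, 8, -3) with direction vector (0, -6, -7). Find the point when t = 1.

P(t) = X + t·d
  = (-3 + 0·1, 8 + (-6)·1, -3 + (-7)·1)
  = (-3 + 0, 8 - 6, -3 - 7)
  = (-3, 2, -10)

(-3, 2, -10)


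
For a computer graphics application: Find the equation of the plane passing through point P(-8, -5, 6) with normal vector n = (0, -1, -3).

The plane through P with normal n = (a, b, c) satisfies n·(r - P) = 0,
i.e. ax + by + cz = a·x₀ + b·y₀ + c·z₀.
d = 0·(-8) + (-1)·(-5) + (-3)·6
  = 0 + 5 - 18
  = -13
Equation: -y - 3z = -13

-y - 3z = -13


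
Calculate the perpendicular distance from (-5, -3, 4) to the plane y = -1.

distance = |a·x₀ + b·y₀ + c·z₀ - d| / √(a² + b² + c²)
  = |0·(-5) + 1·(-3) + 0·4 - (-1)| / √(0² + 1² + 0²)
  = |0 - 3 + 0 + 1| / √(0 + 1 + 0)
  = |-2| / √1
  = 2 / 1
  ≈ 2

2


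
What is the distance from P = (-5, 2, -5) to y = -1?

distance = |a·x₀ + b·y₀ + c·z₀ - d| / √(a² + b² + c²)
  = |0·(-5) + 1·2 + 0·(-5) - (-1)| / √(0² + 1² + 0²)
  = |0 + 2 + 0 + 1| / √(0 + 1 + 0)
  = |3| / √1
  = 3 / 1
  ≈ 3

3


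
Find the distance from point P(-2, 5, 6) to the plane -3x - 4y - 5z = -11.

distance = |a·x₀ + b·y₀ + c·z₀ - d| / √(a² + b² + c²)
  = |(-3)·(-2) + (-4)·5 + (-5)·6 - (-11)| / √((-3)² + (-4)² + (-5)²)
  = |6 - 20 - 30 + 11| / √(9 + 16 + 25)
  = |-33| / √50
  = 33 / 7.071
  ≈ 4.667

4.667


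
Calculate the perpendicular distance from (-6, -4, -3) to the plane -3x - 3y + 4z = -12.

distance = |a·x₀ + b·y₀ + c·z₀ - d| / √(a² + b² + c²)
  = |(-3)·(-6) + (-3)·(-4) + 4·(-3) - (-12)| / √((-3)² + (-3)² + 4²)
  = |18 + 12 - 12 + 12| / √(9 + 9 + 16)
  = |30| / √34
  = 30 / 5.831
  ≈ 5.145

5.145


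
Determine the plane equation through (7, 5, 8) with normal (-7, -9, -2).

The plane through P with normal n = (a, b, c) satisfies n·(r - P) = 0,
i.e. ax + by + cz = a·x₀ + b·y₀ + c·z₀.
d = (-7)·7 + (-9)·5 + (-2)·8
  = -49 - 45 - 16
  = -110
Equation: -7x - 9y - 2z = -110

-7x - 9y - 2z = -110


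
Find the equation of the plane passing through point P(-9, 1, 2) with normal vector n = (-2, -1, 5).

The plane through P with normal n = (a, b, c) satisfies n·(r - P) = 0,
i.e. ax + by + cz = a·x₀ + b·y₀ + c·z₀.
d = (-2)·(-9) + (-1)·1 + 5·2
  = 18 - 1 + 10
  = 27
Equation: -2x - y + 5z = 27

-2x - y + 5z = 27


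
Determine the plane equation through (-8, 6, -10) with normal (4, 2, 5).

The plane through P with normal n = (a, b, c) satisfies n·(r - P) = 0,
i.e. ax + by + cz = a·x₀ + b·y₀ + c·z₀.
d = 4·(-8) + 2·6 + 5·(-10)
  = -32 + 12 - 50
  = -70
Equation: 4x + 2y + 5z = -70

4x + 2y + 5z = -70


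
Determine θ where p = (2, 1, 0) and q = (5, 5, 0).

p·q = 2·5 + 1·5 + 0·0 = 10 + 5 + 0 = 15
|p| = √(2² + 1² + 0²) = √5 ≈ 2.236
|q| = √(5² + 5² + 0²) = √50 ≈ 7.071
cos θ = (p·q)/(|p||q|) = 15/(2.236·7.071) ≈ 0.9487
θ = arccos(0.9487) ≈ 18.43°

18.43°


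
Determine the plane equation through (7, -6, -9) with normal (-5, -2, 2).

The plane through P with normal n = (a, b, c) satisfies n·(r - P) = 0,
i.e. ax + by + cz = a·x₀ + b·y₀ + c·z₀.
d = (-5)·7 + (-2)·(-6) + 2·(-9)
  = -35 + 12 - 18
  = -41
Equation: -5x - 2y + 2z = -41

-5x - 2y + 2z = -41


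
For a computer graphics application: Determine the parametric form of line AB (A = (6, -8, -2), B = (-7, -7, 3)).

Direction vector d = B - A = (-7 - 6, -7 + 8, 3 + 2) = (-13, 1, 5)
Parametric form r = A + t·d:
x = 6 - 13t, y = -8 + t, z = -2 + 5t

x = 6 - 13t, y = -8 + t, z = -2 + 5t


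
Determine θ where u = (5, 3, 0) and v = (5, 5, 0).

u·v = 5·5 + 3·5 + 0·0 = 25 + 15 + 0 = 40
|u| = √(5² + 3² + 0²) = √34 ≈ 5.831
|v| = √(5² + 5² + 0²) = √50 ≈ 7.071
cos θ = (u·v)/(|u||v|) = 40/(5.831·7.071) ≈ 0.9701
θ = arccos(0.9701) ≈ 14.04°

14.04°


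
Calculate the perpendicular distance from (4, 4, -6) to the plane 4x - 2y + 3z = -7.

distance = |a·x₀ + b·y₀ + c·z₀ - d| / √(a² + b² + c²)
  = |4·4 + (-2)·4 + 3·(-6) - (-7)| / √(4² + (-2)² + 3²)
  = |16 - 8 - 18 + 7| / √(16 + 4 + 9)
  = |-3| / √29
  = 3 / 5.385
  ≈ 0.5571

0.5571


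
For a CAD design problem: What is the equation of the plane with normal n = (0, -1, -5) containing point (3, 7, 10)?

The plane through P with normal n = (a, b, c) satisfies n·(r - P) = 0,
i.e. ax + by + cz = a·x₀ + b·y₀ + c·z₀.
d = 0·3 + (-1)·7 + (-5)·10
  = 0 - 7 - 50
  = -57
Equation: -y - 5z = -57

-y - 5z = -57


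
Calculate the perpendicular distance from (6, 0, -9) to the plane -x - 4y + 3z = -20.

distance = |a·x₀ + b·y₀ + c·z₀ - d| / √(a² + b² + c²)
  = |(-1)·6 + (-4)·0 + 3·(-9) - (-20)| / √((-1)² + (-4)² + 3²)
  = |-6 + 0 - 27 + 20| / √(1 + 16 + 9)
  = |-13| / √26
  = 13 / 5.099
  ≈ 2.55

2.55


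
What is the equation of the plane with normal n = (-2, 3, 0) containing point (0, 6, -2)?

The plane through P with normal n = (a, b, c) satisfies n·(r - P) = 0,
i.e. ax + by + cz = a·x₀ + b·y₀ + c·z₀.
d = (-2)·0 + 3·6 + 0·(-2)
  = 0 + 18 + 0
  = 18
Equation: -2x + 3y = 18

-2x + 3y = 18


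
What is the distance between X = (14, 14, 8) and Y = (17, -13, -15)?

d = √[(x₂-x₁)² + (y₂-y₁)² + (z₂-z₁)²]
  = √[3² + (-27)² + (-23)²]
  = √[9 + 729 + 529]
  = √1267
  ≈ 35.59

35.59


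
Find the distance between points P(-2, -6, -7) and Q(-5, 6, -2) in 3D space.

d = √[(x₂-x₁)² + (y₂-y₁)² + (z₂-z₁)²]
  = √[(-3)² + 12² + 5²]
  = √[9 + 144 + 25]
  = √178
  ≈ 13.34

13.34


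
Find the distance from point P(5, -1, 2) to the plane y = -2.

distance = |a·x₀ + b·y₀ + c·z₀ - d| / √(a² + b² + c²)
  = |0·5 + 1·(-1) + 0·2 - (-2)| / √(0² + 1² + 0²)
  = |0 - 1 + 0 + 2| / √(0 + 1 + 0)
  = |1| / √1
  = 1 / 1
  ≈ 1

1


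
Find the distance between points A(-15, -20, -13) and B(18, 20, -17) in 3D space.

d = √[(x₂-x₁)² + (y₂-y₁)² + (z₂-z₁)²]
  = √[33² + 40² + (-4)²]
  = √[1089 + 1600 + 16]
  = √2705
  ≈ 52.01

52.01


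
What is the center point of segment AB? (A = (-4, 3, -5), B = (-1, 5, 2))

M = ((x₁+x₂)/2, (y₁+y₂)/2, (z₁+z₂)/2)
  = ((-4 - 1)/2, (3 + 5)/2, (-5 + 2)/2)
  = (-5/2, 8/2, -3/2)
  = (-2.5, 4, -1.5)

(-2.5, 4, -1.5)


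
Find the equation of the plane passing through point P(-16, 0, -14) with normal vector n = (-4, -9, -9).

The plane through P with normal n = (a, b, c) satisfies n·(r - P) = 0,
i.e. ax + by + cz = a·x₀ + b·y₀ + c·z₀.
d = (-4)·(-16) + (-9)·0 + (-9)·(-14)
  = 64 + 0 + 126
  = 190
Equation: -4x - 9y - 9z = 190

-4x - 9y - 9z = 190


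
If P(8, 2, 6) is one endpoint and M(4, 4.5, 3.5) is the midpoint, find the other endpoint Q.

Q = 2M - P
  = (2·4 - 8, 2·4.5 - 2, 2·3.5 - 6)
  = (8 - 8, 9 - 2, 7 - 6)
  = (0, 7, 1)

(0, 7, 1)


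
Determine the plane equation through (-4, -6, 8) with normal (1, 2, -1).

The plane through P with normal n = (a, b, c) satisfies n·(r - P) = 0,
i.e. ax + by + cz = a·x₀ + b·y₀ + c·z₀.
d = 1·(-4) + 2·(-6) + (-1)·8
  = -4 - 12 - 8
  = -24
Equation: x + 2y - z = -24

x + 2y - z = -24


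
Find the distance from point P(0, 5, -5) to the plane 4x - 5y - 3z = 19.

distance = |a·x₀ + b·y₀ + c·z₀ - d| / √(a² + b² + c²)
  = |4·0 + (-5)·5 + (-3)·(-5) - 19| / √(4² + (-5)² + (-3)²)
  = |0 - 25 + 15 - 19| / √(16 + 25 + 9)
  = |-29| / √50
  = 29 / 7.071
  ≈ 4.101

4.101


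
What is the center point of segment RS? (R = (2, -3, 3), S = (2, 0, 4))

M = ((x₁+x₂)/2, (y₁+y₂)/2, (z₁+z₂)/2)
  = ((2 + 2)/2, (-3 + 0)/2, (3 + 4)/2)
  = (4/2, -3/2, 7/2)
  = (2, -1.5, 3.5)

(2, -1.5, 3.5)


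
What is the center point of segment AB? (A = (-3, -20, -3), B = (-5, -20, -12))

M = ((x₁+x₂)/2, (y₁+y₂)/2, (z₁+z₂)/2)
  = ((-3 - 5)/2, (-20 - 20)/2, (-3 - 12)/2)
  = (-8/2, -40/2, -15/2)
  = (-4, -20, -7.5)

(-4, -20, -7.5)


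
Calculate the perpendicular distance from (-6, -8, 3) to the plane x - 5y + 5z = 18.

distance = |a·x₀ + b·y₀ + c·z₀ - d| / √(a² + b² + c²)
  = |1·(-6) + (-5)·(-8) + 5·3 - 18| / √(1² + (-5)² + 5²)
  = |-6 + 40 + 15 - 18| / √(1 + 25 + 25)
  = |31| / √51
  = 31 / 7.141
  ≈ 4.341

4.341


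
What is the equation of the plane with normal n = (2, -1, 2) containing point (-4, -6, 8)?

The plane through P with normal n = (a, b, c) satisfies n·(r - P) = 0,
i.e. ax + by + cz = a·x₀ + b·y₀ + c·z₀.
d = 2·(-4) + (-1)·(-6) + 2·8
  = -8 + 6 + 16
  = 14
Equation: 2x - y + 2z = 14

2x - y + 2z = 14


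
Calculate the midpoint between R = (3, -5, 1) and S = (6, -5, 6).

M = ((x₁+x₂)/2, (y₁+y₂)/2, (z₁+z₂)/2)
  = ((3 + 6)/2, (-5 - 5)/2, (1 + 6)/2)
  = (9/2, -10/2, 7/2)
  = (4.5, -5, 3.5)

(4.5, -5, 3.5)


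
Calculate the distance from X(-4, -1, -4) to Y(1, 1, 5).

d = √[(x₂-x₁)² + (y₂-y₁)² + (z₂-z₁)²]
  = √[5² + 2² + 9²]
  = √[25 + 4 + 81]
  = √110
  ≈ 10.49

10.49


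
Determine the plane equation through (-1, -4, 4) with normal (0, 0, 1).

The plane through P with normal n = (a, b, c) satisfies n·(r - P) = 0,
i.e. ax + by + cz = a·x₀ + b·y₀ + c·z₀.
d = 0·(-1) + 0·(-4) + 1·4
  = 0 + 0 + 4
  = 4
Equation: z = 4

z = 4


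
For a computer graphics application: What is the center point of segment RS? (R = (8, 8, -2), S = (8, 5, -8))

M = ((x₁+x₂)/2, (y₁+y₂)/2, (z₁+z₂)/2)
  = ((8 + 8)/2, (8 + 5)/2, (-2 - 8)/2)
  = (16/2, 13/2, -10/2)
  = (8, 6.5, -5)

(8, 6.5, -5)


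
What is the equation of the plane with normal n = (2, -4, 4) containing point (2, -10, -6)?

The plane through P with normal n = (a, b, c) satisfies n·(r - P) = 0,
i.e. ax + by + cz = a·x₀ + b·y₀ + c·z₀.
d = 2·2 + (-4)·(-10) + 4·(-6)
  = 4 + 40 - 24
  = 20
Equation: 2x - 4y + 4z = 20

2x - 4y + 4z = 20


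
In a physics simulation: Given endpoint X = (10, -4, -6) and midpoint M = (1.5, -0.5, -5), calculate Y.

Y = 2M - X
  = (2·1.5 - 10, 2·(-0.5) - (-4), 2·(-5) - (-6))
  = (3 - 10, -1 + 4, -10 + 6)
  = (-7, 3, -4)

(-7, 3, -4)


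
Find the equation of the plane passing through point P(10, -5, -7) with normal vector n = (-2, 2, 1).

The plane through P with normal n = (a, b, c) satisfies n·(r - P) = 0,
i.e. ax + by + cz = a·x₀ + b·y₀ + c·z₀.
d = (-2)·10 + 2·(-5) + 1·(-7)
  = -20 - 10 - 7
  = -37
Equation: -2x + 2y + z = -37

-2x + 2y + z = -37


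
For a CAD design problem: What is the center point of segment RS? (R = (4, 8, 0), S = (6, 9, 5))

M = ((x₁+x₂)/2, (y₁+y₂)/2, (z₁+z₂)/2)
  = ((4 + 6)/2, (8 + 9)/2, (0 + 5)/2)
  = (10/2, 17/2, 5/2)
  = (5, 8.5, 2.5)

(5, 8.5, 2.5)


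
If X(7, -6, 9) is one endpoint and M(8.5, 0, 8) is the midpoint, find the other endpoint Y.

Y = 2M - X
  = (2·8.5 - 7, 2·0 - (-6), 2·8 - 9)
  = (17 - 7, 0 + 6, 16 - 9)
  = (10, 6, 7)

(10, 6, 7)


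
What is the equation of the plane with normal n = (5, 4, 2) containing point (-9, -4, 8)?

The plane through P with normal n = (a, b, c) satisfies n·(r - P) = 0,
i.e. ax + by + cz = a·x₀ + b·y₀ + c·z₀.
d = 5·(-9) + 4·(-4) + 2·8
  = -45 - 16 + 16
  = -45
Equation: 5x + 4y + 2z = -45

5x + 4y + 2z = -45


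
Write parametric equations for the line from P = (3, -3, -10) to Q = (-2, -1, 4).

Direction vector d = Q - P = (-2 - 3, -1 + 3, 4 + 10) = (-5, 2, 14)
Parametric form r = P + t·d:
x = 3 - 5t, y = -3 + 2t, z = -10 + 14t

x = 3 - 5t, y = -3 + 2t, z = -10 + 14t


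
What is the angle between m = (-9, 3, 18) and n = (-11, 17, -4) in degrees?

m·n = (-9)·(-11) + 3·17 + 18·(-4) = 99 + 51 - 72 = 78
|m| = √((-9)² + 3² + 18²) = √414 ≈ 20.35
|n| = √((-11)² + 17² + (-4)²) = √426 ≈ 20.64
cos θ = (m·n)/(|m||n|) = 78/(20.35·20.64) ≈ 0.1857
θ = arccos(0.1857) ≈ 79.3°

79.3°


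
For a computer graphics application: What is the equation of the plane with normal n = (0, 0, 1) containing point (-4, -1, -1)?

The plane through P with normal n = (a, b, c) satisfies n·(r - P) = 0,
i.e. ax + by + cz = a·x₀ + b·y₀ + c·z₀.
d = 0·(-4) + 0·(-1) + 1·(-1)
  = 0 + 0 - 1
  = -1
Equation: z = -1

z = -1


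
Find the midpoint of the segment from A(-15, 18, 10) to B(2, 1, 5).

M = ((x₁+x₂)/2, (y₁+y₂)/2, (z₁+z₂)/2)
  = ((-15 + 2)/2, (18 + 1)/2, (10 + 5)/2)
  = (-13/2, 19/2, 15/2)
  = (-6.5, 9.5, 7.5)

(-6.5, 9.5, 7.5)


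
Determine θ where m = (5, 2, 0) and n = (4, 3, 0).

m·n = 5·4 + 2·3 + 0·0 = 20 + 6 + 0 = 26
|m| = √(5² + 2² + 0²) = √29 ≈ 5.385
|n| = √(4² + 3² + 0²) = √25 ≈ 5
cos θ = (m·n)/(|m||n|) = 26/(5.385·5) ≈ 0.9656
θ = arccos(0.9656) ≈ 15.07°

15.07°


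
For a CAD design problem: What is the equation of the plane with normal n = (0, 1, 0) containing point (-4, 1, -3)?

The plane through P with normal n = (a, b, c) satisfies n·(r - P) = 0,
i.e. ax + by + cz = a·x₀ + b·y₀ + c·z₀.
d = 0·(-4) + 1·1 + 0·(-3)
  = 0 + 1 + 0
  = 1
Equation: y = 1

y = 1


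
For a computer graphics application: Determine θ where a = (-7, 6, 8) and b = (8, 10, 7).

a·b = (-7)·8 + 6·10 + 8·7 = -56 + 60 + 56 = 60
|a| = √((-7)² + 6² + 8²) = √149 ≈ 12.21
|b| = √(8² + 10² + 7²) = √213 ≈ 14.59
cos θ = (a·b)/(|a||b|) = 60/(12.21·14.59) ≈ 0.3368
θ = arccos(0.3368) ≈ 70.32°

70.32°


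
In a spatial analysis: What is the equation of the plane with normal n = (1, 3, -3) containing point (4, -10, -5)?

The plane through P with normal n = (a, b, c) satisfies n·(r - P) = 0,
i.e. ax + by + cz = a·x₀ + b·y₀ + c·z₀.
d = 1·4 + 3·(-10) + (-3)·(-5)
  = 4 - 30 + 15
  = -11
Equation: x + 3y - 3z = -11

x + 3y - 3z = -11


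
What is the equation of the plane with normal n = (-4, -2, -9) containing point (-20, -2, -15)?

The plane through P with normal n = (a, b, c) satisfies n·(r - P) = 0,
i.e. ax + by + cz = a·x₀ + b·y₀ + c·z₀.
d = (-4)·(-20) + (-2)·(-2) + (-9)·(-15)
  = 80 + 4 + 135
  = 219
Equation: -4x - 2y - 9z = 219

-4x - 2y - 9z = 219


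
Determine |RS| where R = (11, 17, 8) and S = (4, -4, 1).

d = √[(x₂-x₁)² + (y₂-y₁)² + (z₂-z₁)²]
  = √[(-7)² + (-21)² + (-7)²]
  = √[49 + 441 + 49]
  = √539
  ≈ 23.22

23.22


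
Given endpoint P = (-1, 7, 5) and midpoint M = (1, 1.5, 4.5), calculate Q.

Q = 2M - P
  = (2·1 - (-1), 2·1.5 - 7, 2·4.5 - 5)
  = (2 + 1, 3 - 7, 9 - 5)
  = (3, -4, 4)

(3, -4, 4)


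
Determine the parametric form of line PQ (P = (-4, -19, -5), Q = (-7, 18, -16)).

Direction vector d = Q - P = (-7 + 4, 18 + 19, -16 + 5) = (-3, 37, -11)
Parametric form r = P + t·d:
x = -4 - 3t, y = -19 + 37t, z = -5 - 11t

x = -4 - 3t, y = -19 + 37t, z = -5 - 11t


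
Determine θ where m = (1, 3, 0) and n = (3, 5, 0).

m·n = 1·3 + 3·5 + 0·0 = 3 + 15 + 0 = 18
|m| = √(1² + 3² + 0²) = √10 ≈ 3.162
|n| = √(3² + 5² + 0²) = √34 ≈ 5.831
cos θ = (m·n)/(|m||n|) = 18/(3.162·5.831) ≈ 0.9762
θ = arccos(0.9762) ≈ 12.53°

12.53°


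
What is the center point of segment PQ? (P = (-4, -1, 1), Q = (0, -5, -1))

M = ((x₁+x₂)/2, (y₁+y₂)/2, (z₁+z₂)/2)
  = ((-4 + 0)/2, (-1 - 5)/2, (1 - 1)/2)
  = (-4/2, -6/2, 0/2)
  = (-2, -3, 0)

(-2, -3, 0)


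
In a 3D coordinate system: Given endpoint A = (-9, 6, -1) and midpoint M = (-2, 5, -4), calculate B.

B = 2M - A
  = (2·(-2) - (-9), 2·5 - 6, 2·(-4) - (-1))
  = (-4 + 9, 10 - 6, -8 + 1)
  = (5, 4, -7)

(5, 4, -7)


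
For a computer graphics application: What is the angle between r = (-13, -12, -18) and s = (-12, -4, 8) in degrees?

r·s = (-13)·(-12) + (-12)·(-4) + (-18)·8 = 156 + 48 - 144 = 60
|r| = √((-13)² + (-12)² + (-18)²) = √637 ≈ 25.24
|s| = √((-12)² + (-4)² + 8²) = √224 ≈ 14.97
cos θ = (r·s)/(|r||s|) = 60/(25.24·14.97) ≈ 0.1588
θ = arccos(0.1588) ≈ 80.86°

80.86°


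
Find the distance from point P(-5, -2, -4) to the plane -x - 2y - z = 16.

distance = |a·x₀ + b·y₀ + c·z₀ - d| / √(a² + b² + c²)
  = |(-1)·(-5) + (-2)·(-2) + (-1)·(-4) - 16| / √((-1)² + (-2)² + (-1)²)
  = |5 + 4 + 4 - 16| / √(1 + 4 + 1)
  = |-3| / √6
  = 3 / 2.449
  ≈ 1.225

1.225


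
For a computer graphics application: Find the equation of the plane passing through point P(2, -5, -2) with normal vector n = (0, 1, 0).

The plane through P with normal n = (a, b, c) satisfies n·(r - P) = 0,
i.e. ax + by + cz = a·x₀ + b·y₀ + c·z₀.
d = 0·2 + 1·(-5) + 0·(-2)
  = 0 - 5 + 0
  = -5
Equation: y = -5

y = -5


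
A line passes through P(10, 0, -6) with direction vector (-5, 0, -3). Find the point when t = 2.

P(t) = P + t·d
  = (10 + (-5)·2, 0 + 0·2, -6 + (-3)·2)
  = (10 - 10, 0 + 0, -6 - 6)
  = (0, 0, -12)

(0, 0, -12)


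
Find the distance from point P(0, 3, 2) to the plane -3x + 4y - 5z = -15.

distance = |a·x₀ + b·y₀ + c·z₀ - d| / √(a² + b² + c²)
  = |(-3)·0 + 4·3 + (-5)·2 - (-15)| / √((-3)² + 4² + (-5)²)
  = |0 + 12 - 10 + 15| / √(9 + 16 + 25)
  = |17| / √50
  = 17 / 7.071
  ≈ 2.404

2.404


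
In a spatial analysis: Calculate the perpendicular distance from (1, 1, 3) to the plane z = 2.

distance = |a·x₀ + b·y₀ + c·z₀ - d| / √(a² + b² + c²)
  = |0·1 + 0·1 + 1·3 - 2| / √(0² + 0² + 1²)
  = |0 + 0 + 3 - 2| / √(0 + 0 + 1)
  = |1| / √1
  = 1 / 1
  ≈ 1

1


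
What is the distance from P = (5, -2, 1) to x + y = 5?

distance = |a·x₀ + b·y₀ + c·z₀ - d| / √(a² + b² + c²)
  = |1·5 + 1·(-2) + 0·1 - 5| / √(1² + 1² + 0²)
  = |5 - 2 + 0 - 5| / √(1 + 1 + 0)
  = |-2| / √2
  = 2 / 1.414
  ≈ 1.414

1.414


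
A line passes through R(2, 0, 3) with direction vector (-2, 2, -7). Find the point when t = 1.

P(t) = R + t·d
  = (2 + (-2)·1, 0 + 2·1, 3 + (-7)·1)
  = (2 - 2, 0 + 2, 3 - 7)
  = (0, 2, -4)

(0, 2, -4)


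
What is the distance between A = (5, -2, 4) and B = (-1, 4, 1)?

d = √[(x₂-x₁)² + (y₂-y₁)² + (z₂-z₁)²]
  = √[(-6)² + 6² + (-3)²]
  = √[36 + 36 + 9]
  = √81
  ≈ 9

9


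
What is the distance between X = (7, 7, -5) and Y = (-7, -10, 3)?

d = √[(x₂-x₁)² + (y₂-y₁)² + (z₂-z₁)²]
  = √[(-14)² + (-17)² + 8²]
  = √[196 + 289 + 64]
  = √549
  ≈ 23.43

23.43


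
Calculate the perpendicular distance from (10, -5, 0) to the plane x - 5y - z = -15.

distance = |a·x₀ + b·y₀ + c·z₀ - d| / √(a² + b² + c²)
  = |1·10 + (-5)·(-5) + (-1)·0 - (-15)| / √(1² + (-5)² + (-1)²)
  = |10 + 25 + 0 + 15| / √(1 + 25 + 1)
  = |50| / √27
  = 50 / 5.196
  ≈ 9.623

9.623


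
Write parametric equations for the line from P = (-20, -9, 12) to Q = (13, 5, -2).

Direction vector d = Q - P = (13 + 20, 5 + 9, -2 - 12) = (33, 14, -14)
Parametric form r = P + t·d:
x = -20 + 33t, y = -9 + 14t, z = 12 - 14t

x = -20 + 33t, y = -9 + 14t, z = 12 - 14t


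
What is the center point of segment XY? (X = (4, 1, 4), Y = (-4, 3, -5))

M = ((x₁+x₂)/2, (y₁+y₂)/2, (z₁+z₂)/2)
  = ((4 - 4)/2, (1 + 3)/2, (4 - 5)/2)
  = (0/2, 4/2, -1/2)
  = (0, 2, -0.5)

(0, 2, -0.5)


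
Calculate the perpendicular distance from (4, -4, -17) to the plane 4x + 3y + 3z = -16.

distance = |a·x₀ + b·y₀ + c·z₀ - d| / √(a² + b² + c²)
  = |4·4 + 3·(-4) + 3·(-17) - (-16)| / √(4² + 3² + 3²)
  = |16 - 12 - 51 + 16| / √(16 + 9 + 9)
  = |-31| / √34
  = 31 / 5.831
  ≈ 5.316

5.316


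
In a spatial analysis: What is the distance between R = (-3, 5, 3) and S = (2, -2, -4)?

d = √[(x₂-x₁)² + (y₂-y₁)² + (z₂-z₁)²]
  = √[5² + (-7)² + (-7)²]
  = √[25 + 49 + 49]
  = √123
  ≈ 11.09

11.09


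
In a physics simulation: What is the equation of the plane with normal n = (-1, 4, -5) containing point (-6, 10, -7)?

The plane through P with normal n = (a, b, c) satisfies n·(r - P) = 0,
i.e. ax + by + cz = a·x₀ + b·y₀ + c·z₀.
d = (-1)·(-6) + 4·10 + (-5)·(-7)
  = 6 + 40 + 35
  = 81
Equation: -x + 4y - 5z = 81

-x + 4y - 5z = 81


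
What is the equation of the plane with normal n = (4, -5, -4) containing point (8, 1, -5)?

The plane through P with normal n = (a, b, c) satisfies n·(r - P) = 0,
i.e. ax + by + cz = a·x₀ + b·y₀ + c·z₀.
d = 4·8 + (-5)·1 + (-4)·(-5)
  = 32 - 5 + 20
  = 47
Equation: 4x - 5y - 4z = 47

4x - 5y - 4z = 47


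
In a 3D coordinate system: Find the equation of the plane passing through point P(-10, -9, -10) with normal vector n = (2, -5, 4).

The plane through P with normal n = (a, b, c) satisfies n·(r - P) = 0,
i.e. ax + by + cz = a·x₀ + b·y₀ + c·z₀.
d = 2·(-10) + (-5)·(-9) + 4·(-10)
  = -20 + 45 - 40
  = -15
Equation: 2x - 5y + 4z = -15

2x - 5y + 4z = -15


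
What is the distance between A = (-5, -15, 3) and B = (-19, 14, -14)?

d = √[(x₂-x₁)² + (y₂-y₁)² + (z₂-z₁)²]
  = √[(-14)² + 29² + (-17)²]
  = √[196 + 841 + 289]
  = √1326
  ≈ 36.41

36.41


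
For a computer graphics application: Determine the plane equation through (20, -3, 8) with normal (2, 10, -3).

The plane through P with normal n = (a, b, c) satisfies n·(r - P) = 0,
i.e. ax + by + cz = a·x₀ + b·y₀ + c·z₀.
d = 2·20 + 10·(-3) + (-3)·8
  = 40 - 30 - 24
  = -14
Equation: 2x + 10y - 3z = -14

2x + 10y - 3z = -14


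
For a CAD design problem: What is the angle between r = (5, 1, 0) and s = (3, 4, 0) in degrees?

r·s = 5·3 + 1·4 + 0·0 = 15 + 4 + 0 = 19
|r| = √(5² + 1² + 0²) = √26 ≈ 5.099
|s| = √(3² + 4² + 0²) = √25 ≈ 5
cos θ = (r·s)/(|r||s|) = 19/(5.099·5) ≈ 0.7452
θ = arccos(0.7452) ≈ 41.82°

41.82°


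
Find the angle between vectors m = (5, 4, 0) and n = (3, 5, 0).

m·n = 5·3 + 4·5 + 0·0 = 15 + 20 + 0 = 35
|m| = √(5² + 4² + 0²) = √41 ≈ 6.403
|n| = √(3² + 5² + 0²) = √34 ≈ 5.831
cos θ = (m·n)/(|m||n|) = 35/(6.403·5.831) ≈ 0.9374
θ = arccos(0.9374) ≈ 20.38°

20.38°


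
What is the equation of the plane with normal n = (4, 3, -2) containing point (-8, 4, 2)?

The plane through P with normal n = (a, b, c) satisfies n·(r - P) = 0,
i.e. ax + by + cz = a·x₀ + b·y₀ + c·z₀.
d = 4·(-8) + 3·4 + (-2)·2
  = -32 + 12 - 4
  = -24
Equation: 4x + 3y - 2z = -24

4x + 3y - 2z = -24


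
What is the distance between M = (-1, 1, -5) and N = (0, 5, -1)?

d = √[(x₂-x₁)² + (y₂-y₁)² + (z₂-z₁)²]
  = √[1² + 4² + 4²]
  = √[1 + 16 + 16]
  = √33
  ≈ 5.745

5.745


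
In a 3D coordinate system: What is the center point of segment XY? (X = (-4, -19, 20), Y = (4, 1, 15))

M = ((x₁+x₂)/2, (y₁+y₂)/2, (z₁+z₂)/2)
  = ((-4 + 4)/2, (-19 + 1)/2, (20 + 15)/2)
  = (0/2, -18/2, 35/2)
  = (0, -9, 17.5)

(0, -9, 17.5)


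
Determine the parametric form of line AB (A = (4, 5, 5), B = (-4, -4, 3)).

Direction vector d = B - A = (-4 - 4, -4 - 5, 3 - 5) = (-8, -9, -2)
Parametric form r = A + t·d:
x = 4 - 8t, y = 5 - 9t, z = 5 - 2t

x = 4 - 8t, y = 5 - 9t, z = 5 - 2t


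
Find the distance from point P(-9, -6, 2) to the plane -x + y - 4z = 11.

distance = |a·x₀ + b·y₀ + c·z₀ - d| / √(a² + b² + c²)
  = |(-1)·(-9) + 1·(-6) + (-4)·2 - 11| / √((-1)² + 1² + (-4)²)
  = |9 - 6 - 8 - 11| / √(1 + 1 + 16)
  = |-16| / √18
  = 16 / 4.243
  ≈ 3.771

3.771


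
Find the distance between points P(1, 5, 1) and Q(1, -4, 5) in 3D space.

d = √[(x₂-x₁)² + (y₂-y₁)² + (z₂-z₁)²]
  = √[0² + (-9)² + 4²]
  = √[0 + 81 + 16]
  = √97
  ≈ 9.849

9.849


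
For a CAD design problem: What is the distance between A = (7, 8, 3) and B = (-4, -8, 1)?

d = √[(x₂-x₁)² + (y₂-y₁)² + (z₂-z₁)²]
  = √[(-11)² + (-16)² + (-2)²]
  = √[121 + 256 + 4]
  = √381
  ≈ 19.52

19.52


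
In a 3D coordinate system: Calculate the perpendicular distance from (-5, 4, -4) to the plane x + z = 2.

distance = |a·x₀ + b·y₀ + c·z₀ - d| / √(a² + b² + c²)
  = |1·(-5) + 0·4 + 1·(-4) - 2| / √(1² + 0² + 1²)
  = |-5 + 0 - 4 - 2| / √(1 + 0 + 1)
  = |-11| / √2
  = 11 / 1.414
  ≈ 7.778

7.778


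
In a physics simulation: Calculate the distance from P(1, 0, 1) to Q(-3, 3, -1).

d = √[(x₂-x₁)² + (y₂-y₁)² + (z₂-z₁)²]
  = √[(-4)² + 3² + (-2)²]
  = √[16 + 9 + 4]
  = √29
  ≈ 5.385

5.385


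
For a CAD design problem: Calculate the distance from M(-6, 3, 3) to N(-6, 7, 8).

d = √[(x₂-x₁)² + (y₂-y₁)² + (z₂-z₁)²]
  = √[0² + 4² + 5²]
  = √[0 + 16 + 25]
  = √41
  ≈ 6.403

6.403


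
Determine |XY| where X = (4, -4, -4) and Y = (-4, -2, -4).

d = √[(x₂-x₁)² + (y₂-y₁)² + (z₂-z₁)²]
  = √[(-8)² + 2² + 0²]
  = √[64 + 4 + 0]
  = √68
  ≈ 8.246

8.246


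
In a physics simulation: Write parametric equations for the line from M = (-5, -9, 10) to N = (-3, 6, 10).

Direction vector d = N - M = (-3 + 5, 6 + 9, 10 - 10) = (2, 15, 0)
Parametric form r = M + t·d:
x = -5 + 2t, y = -9 + 15t, z = 10

x = -5 + 2t, y = -9 + 15t, z = 10


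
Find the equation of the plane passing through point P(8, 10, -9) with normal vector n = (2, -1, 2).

The plane through P with normal n = (a, b, c) satisfies n·(r - P) = 0,
i.e. ax + by + cz = a·x₀ + b·y₀ + c·z₀.
d = 2·8 + (-1)·10 + 2·(-9)
  = 16 - 10 - 18
  = -12
Equation: 2x - y + 2z = -12

2x - y + 2z = -12


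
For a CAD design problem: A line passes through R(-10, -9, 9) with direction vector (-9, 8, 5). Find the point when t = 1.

P(t) = R + t·d
  = (-10 + (-9)·1, -9 + 8·1, 9 + 5·1)
  = (-10 - 9, -9 + 8, 9 + 5)
  = (-19, -1, 14)

(-19, -1, 14)


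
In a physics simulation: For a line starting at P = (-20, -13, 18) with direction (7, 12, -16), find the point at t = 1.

P(t) = P + t·d
  = (-20 + 7·1, -13 + 12·1, 18 + (-16)·1)
  = (-20 + 7, -13 + 12, 18 - 16)
  = (-13, -1, 2)

(-13, -1, 2)


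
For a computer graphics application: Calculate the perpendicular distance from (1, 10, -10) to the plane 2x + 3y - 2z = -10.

distance = |a·x₀ + b·y₀ + c·z₀ - d| / √(a² + b² + c²)
  = |2·1 + 3·10 + (-2)·(-10) - (-10)| / √(2² + 3² + (-2)²)
  = |2 + 30 + 20 + 10| / √(4 + 9 + 4)
  = |62| / √17
  = 62 / 4.123
  ≈ 15.04

15.04


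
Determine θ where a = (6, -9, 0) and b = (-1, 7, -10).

a·b = 6·(-1) + (-9)·7 + 0·(-10) = -6 - 63 + 0 = -69
|a| = √(6² + (-9)² + 0²) = √117 ≈ 10.82
|b| = √((-1)² + 7² + (-10)²) = √150 ≈ 12.25
cos θ = (a·b)/(|a||b|) = -69/(10.82·12.25) ≈ -0.5208
θ = arccos(-0.5208) ≈ 121.4°

121.4°


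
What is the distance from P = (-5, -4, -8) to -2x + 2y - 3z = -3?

distance = |a·x₀ + b·y₀ + c·z₀ - d| / √(a² + b² + c²)
  = |(-2)·(-5) + 2·(-4) + (-3)·(-8) - (-3)| / √((-2)² + 2² + (-3)²)
  = |10 - 8 + 24 + 3| / √(4 + 4 + 9)
  = |29| / √17
  = 29 / 4.123
  ≈ 7.034

7.034


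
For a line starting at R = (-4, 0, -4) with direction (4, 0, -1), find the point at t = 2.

P(t) = R + t·d
  = (-4 + 4·2, 0 + 0·2, -4 + (-1)·2)
  = (-4 + 8, 0 + 0, -4 - 2)
  = (4, 0, -6)

(4, 0, -6)


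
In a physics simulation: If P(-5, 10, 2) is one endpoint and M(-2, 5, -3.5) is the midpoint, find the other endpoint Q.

Q = 2M - P
  = (2·(-2) - (-5), 2·5 - 10, 2·(-3.5) - 2)
  = (-4 + 5, 10 - 10, -7 - 2)
  = (1, 0, -9)

(1, 0, -9)


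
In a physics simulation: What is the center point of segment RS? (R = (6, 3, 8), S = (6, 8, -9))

M = ((x₁+x₂)/2, (y₁+y₂)/2, (z₁+z₂)/2)
  = ((6 + 6)/2, (3 + 8)/2, (8 - 9)/2)
  = (12/2, 11/2, -1/2)
  = (6, 5.5, -0.5)

(6, 5.5, -0.5)


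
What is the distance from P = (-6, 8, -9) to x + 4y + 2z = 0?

distance = |a·x₀ + b·y₀ + c·z₀ - d| / √(a² + b² + c²)
  = |1·(-6) + 4·8 + 2·(-9) - 0| / √(1² + 4² + 2²)
  = |-6 + 32 - 18 + 0| / √(1 + 16 + 4)
  = |8| / √21
  = 8 / 4.583
  ≈ 1.746

1.746


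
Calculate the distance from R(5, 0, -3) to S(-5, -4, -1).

d = √[(x₂-x₁)² + (y₂-y₁)² + (z₂-z₁)²]
  = √[(-10)² + (-4)² + 2²]
  = √[100 + 16 + 4]
  = √120
  ≈ 10.95

10.95


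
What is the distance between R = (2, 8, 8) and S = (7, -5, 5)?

d = √[(x₂-x₁)² + (y₂-y₁)² + (z₂-z₁)²]
  = √[5² + (-13)² + (-3)²]
  = √[25 + 169 + 9]
  = √203
  ≈ 14.25

14.25


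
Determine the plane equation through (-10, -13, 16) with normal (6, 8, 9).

The plane through P with normal n = (a, b, c) satisfies n·(r - P) = 0,
i.e. ax + by + cz = a·x₀ + b·y₀ + c·z₀.
d = 6·(-10) + 8·(-13) + 9·16
  = -60 - 104 + 144
  = -20
Equation: 6x + 8y + 9z = -20

6x + 8y + 9z = -20


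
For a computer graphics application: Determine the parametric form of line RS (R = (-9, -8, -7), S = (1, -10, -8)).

Direction vector d = S - R = (1 + 9, -10 + 8, -8 + 7) = (10, -2, -1)
Parametric form r = R + t·d:
x = -9 + 10t, y = -8 - 2t, z = -7 - t

x = -9 + 10t, y = -8 - 2t, z = -7 - t


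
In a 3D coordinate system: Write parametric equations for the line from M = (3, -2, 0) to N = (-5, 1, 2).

Direction vector d = N - M = (-5 - 3, 1 + 2, 2 + 0) = (-8, 3, 2)
Parametric form r = M + t·d:
x = 3 - 8t, y = -2 + 3t, z = 0 + 2t

x = 3 - 8t, y = -2 + 3t, z = 0 + 2t


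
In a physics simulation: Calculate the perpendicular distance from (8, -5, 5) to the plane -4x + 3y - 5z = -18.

distance = |a·x₀ + b·y₀ + c·z₀ - d| / √(a² + b² + c²)
  = |(-4)·8 + 3·(-5) + (-5)·5 - (-18)| / √((-4)² + 3² + (-5)²)
  = |-32 - 15 - 25 + 18| / √(16 + 9 + 25)
  = |-54| / √50
  = 54 / 7.071
  ≈ 7.637

7.637


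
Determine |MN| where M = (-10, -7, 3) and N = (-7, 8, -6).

d = √[(x₂-x₁)² + (y₂-y₁)² + (z₂-z₁)²]
  = √[3² + 15² + (-9)²]
  = √[9 + 225 + 81]
  = √315
  ≈ 17.75

17.75


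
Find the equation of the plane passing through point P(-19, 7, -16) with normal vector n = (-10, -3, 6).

The plane through P with normal n = (a, b, c) satisfies n·(r - P) = 0,
i.e. ax + by + cz = a·x₀ + b·y₀ + c·z₀.
d = (-10)·(-19) + (-3)·7 + 6·(-16)
  = 190 - 21 - 96
  = 73
Equation: -10x - 3y + 6z = 73

-10x - 3y + 6z = 73


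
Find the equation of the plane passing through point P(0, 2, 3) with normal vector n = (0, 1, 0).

The plane through P with normal n = (a, b, c) satisfies n·(r - P) = 0,
i.e. ax + by + cz = a·x₀ + b·y₀ + c·z₀.
d = 0·0 + 1·2 + 0·3
  = 0 + 2 + 0
  = 2
Equation: y = 2

y = 2


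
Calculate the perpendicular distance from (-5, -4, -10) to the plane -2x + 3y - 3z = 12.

distance = |a·x₀ + b·y₀ + c·z₀ - d| / √(a² + b² + c²)
  = |(-2)·(-5) + 3·(-4) + (-3)·(-10) - 12| / √((-2)² + 3² + (-3)²)
  = |10 - 12 + 30 - 12| / √(4 + 9 + 9)
  = |16| / √22
  = 16 / 4.69
  ≈ 3.411

3.411


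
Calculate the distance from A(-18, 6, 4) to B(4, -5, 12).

d = √[(x₂-x₁)² + (y₂-y₁)² + (z₂-z₁)²]
  = √[22² + (-11)² + 8²]
  = √[484 + 121 + 64]
  = √669
  ≈ 25.87

25.87


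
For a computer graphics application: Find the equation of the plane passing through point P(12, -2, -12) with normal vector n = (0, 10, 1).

The plane through P with normal n = (a, b, c) satisfies n·(r - P) = 0,
i.e. ax + by + cz = a·x₀ + b·y₀ + c·z₀.
d = 0·12 + 10·(-2) + 1·(-12)
  = 0 - 20 - 12
  = -32
Equation: 10y + z = -32

10y + z = -32


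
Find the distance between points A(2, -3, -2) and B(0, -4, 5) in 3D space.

d = √[(x₂-x₁)² + (y₂-y₁)² + (z₂-z₁)²]
  = √[(-2)² + (-1)² + 7²]
  = √[4 + 1 + 49]
  = √54
  ≈ 7.348

7.348


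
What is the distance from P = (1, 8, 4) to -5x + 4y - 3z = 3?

distance = |a·x₀ + b·y₀ + c·z₀ - d| / √(a² + b² + c²)
  = |(-5)·1 + 4·8 + (-3)·4 - 3| / √((-5)² + 4² + (-3)²)
  = |-5 + 32 - 12 - 3| / √(25 + 16 + 9)
  = |12| / √50
  = 12 / 7.071
  ≈ 1.697

1.697


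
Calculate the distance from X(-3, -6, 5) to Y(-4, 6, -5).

d = √[(x₂-x₁)² + (y₂-y₁)² + (z₂-z₁)²]
  = √[(-1)² + 12² + (-10)²]
  = √[1 + 144 + 100]
  = √245
  ≈ 15.65

15.65


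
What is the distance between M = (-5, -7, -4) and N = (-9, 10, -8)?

d = √[(x₂-x₁)² + (y₂-y₁)² + (z₂-z₁)²]
  = √[(-4)² + 17² + (-4)²]
  = √[16 + 289 + 16]
  = √321
  ≈ 17.92

17.92


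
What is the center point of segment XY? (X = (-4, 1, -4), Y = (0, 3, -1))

M = ((x₁+x₂)/2, (y₁+y₂)/2, (z₁+z₂)/2)
  = ((-4 + 0)/2, (1 + 3)/2, (-4 - 1)/2)
  = (-4/2, 4/2, -5/2)
  = (-2, 2, -2.5)

(-2, 2, -2.5)


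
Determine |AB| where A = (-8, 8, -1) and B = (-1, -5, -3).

d = √[(x₂-x₁)² + (y₂-y₁)² + (z₂-z₁)²]
  = √[7² + (-13)² + (-2)²]
  = √[49 + 169 + 4]
  = √222
  ≈ 14.9

14.9


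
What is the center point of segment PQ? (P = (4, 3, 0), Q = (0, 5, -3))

M = ((x₁+x₂)/2, (y₁+y₂)/2, (z₁+z₂)/2)
  = ((4 + 0)/2, (3 + 5)/2, (0 - 3)/2)
  = (4/2, 8/2, -3/2)
  = (2, 4, -1.5)

(2, 4, -1.5)


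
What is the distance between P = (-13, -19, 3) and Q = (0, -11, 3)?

d = √[(x₂-x₁)² + (y₂-y₁)² + (z₂-z₁)²]
  = √[13² + 8² + 0²]
  = √[169 + 64 + 0]
  = √233
  ≈ 15.26

15.26


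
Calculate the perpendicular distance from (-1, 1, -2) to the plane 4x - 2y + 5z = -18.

distance = |a·x₀ + b·y₀ + c·z₀ - d| / √(a² + b² + c²)
  = |4·(-1) + (-2)·1 + 5·(-2) - (-18)| / √(4² + (-2)² + 5²)
  = |-4 - 2 - 10 + 18| / √(16 + 4 + 25)
  = |2| / √45
  = 2 / 6.708
  ≈ 0.2981

0.2981


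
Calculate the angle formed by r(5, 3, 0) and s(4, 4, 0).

r·s = 5·4 + 3·4 + 0·0 = 20 + 12 + 0 = 32
|r| = √(5² + 3² + 0²) = √34 ≈ 5.831
|s| = √(4² + 4² + 0²) = √32 ≈ 5.657
cos θ = (r·s)/(|r||s|) = 32/(5.831·5.657) ≈ 0.9701
θ = arccos(0.9701) ≈ 14.04°

14.04°


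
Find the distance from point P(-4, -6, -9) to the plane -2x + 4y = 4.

distance = |a·x₀ + b·y₀ + c·z₀ - d| / √(a² + b² + c²)
  = |(-2)·(-4) + 4·(-6) + 0·(-9) - 4| / √((-2)² + 4² + 0²)
  = |8 - 24 + 0 - 4| / √(4 + 16 + 0)
  = |-20| / √20
  = 20 / 4.472
  ≈ 4.472

4.472


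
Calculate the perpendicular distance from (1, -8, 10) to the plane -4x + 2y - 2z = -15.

distance = |a·x₀ + b·y₀ + c·z₀ - d| / √(a² + b² + c²)
  = |(-4)·1 + 2·(-8) + (-2)·10 - (-15)| / √((-4)² + 2² + (-2)²)
  = |-4 - 16 - 20 + 15| / √(16 + 4 + 4)
  = |-25| / √24
  = 25 / 4.899
  ≈ 5.103

5.103


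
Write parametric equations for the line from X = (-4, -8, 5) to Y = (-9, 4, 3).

Direction vector d = Y - X = (-9 + 4, 4 + 8, 3 - 5) = (-5, 12, -2)
Parametric form r = X + t·d:
x = -4 - 5t, y = -8 + 12t, z = 5 - 2t

x = -4 - 5t, y = -8 + 12t, z = 5 - 2t


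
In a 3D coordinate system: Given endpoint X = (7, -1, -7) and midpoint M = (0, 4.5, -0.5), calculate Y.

Y = 2M - X
  = (2·0 - 7, 2·4.5 - (-1), 2·(-0.5) - (-7))
  = (0 - 7, 9 + 1, -1 + 7)
  = (-7, 10, 6)

(-7, 10, 6)


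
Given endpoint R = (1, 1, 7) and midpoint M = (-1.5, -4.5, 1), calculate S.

S = 2M - R
  = (2·(-1.5) - 1, 2·(-4.5) - 1, 2·1 - 7)
  = (-3 - 1, -9 - 1, 2 - 7)
  = (-4, -10, -5)

(-4, -10, -5)


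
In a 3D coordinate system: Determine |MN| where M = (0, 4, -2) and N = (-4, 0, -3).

d = √[(x₂-x₁)² + (y₂-y₁)² + (z₂-z₁)²]
  = √[(-4)² + (-4)² + (-1)²]
  = √[16 + 16 + 1]
  = √33
  ≈ 5.745

5.745


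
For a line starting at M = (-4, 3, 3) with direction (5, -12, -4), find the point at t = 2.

P(t) = M + t·d
  = (-4 + 5·2, 3 + (-12)·2, 3 + (-4)·2)
  = (-4 + 10, 3 - 24, 3 - 8)
  = (6, -21, -5)

(6, -21, -5)


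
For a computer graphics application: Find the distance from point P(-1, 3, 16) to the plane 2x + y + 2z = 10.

distance = |a·x₀ + b·y₀ + c·z₀ - d| / √(a² + b² + c²)
  = |2·(-1) + 1·3 + 2·16 - 10| / √(2² + 1² + 2²)
  = |-2 + 3 + 32 - 10| / √(4 + 1 + 4)
  = |23| / √9
  = 23 / 3
  ≈ 7.667

7.667


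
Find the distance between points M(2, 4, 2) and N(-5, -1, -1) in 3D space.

d = √[(x₂-x₁)² + (y₂-y₁)² + (z₂-z₁)²]
  = √[(-7)² + (-5)² + (-3)²]
  = √[49 + 25 + 9]
  = √83
  ≈ 9.11

9.11


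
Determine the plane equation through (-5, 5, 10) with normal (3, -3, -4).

The plane through P with normal n = (a, b, c) satisfies n·(r - P) = 0,
i.e. ax + by + cz = a·x₀ + b·y₀ + c·z₀.
d = 3·(-5) + (-3)·5 + (-4)·10
  = -15 - 15 - 40
  = -70
Equation: 3x - 3y - 4z = -70

3x - 3y - 4z = -70


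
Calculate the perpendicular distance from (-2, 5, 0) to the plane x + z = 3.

distance = |a·x₀ + b·y₀ + c·z₀ - d| / √(a² + b² + c²)
  = |1·(-2) + 0·5 + 1·0 - 3| / √(1² + 0² + 1²)
  = |-2 + 0 + 0 - 3| / √(1 + 0 + 1)
  = |-5| / √2
  = 5 / 1.414
  ≈ 3.536

3.536


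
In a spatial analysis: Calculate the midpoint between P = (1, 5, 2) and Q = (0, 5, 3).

M = ((x₁+x₂)/2, (y₁+y₂)/2, (z₁+z₂)/2)
  = ((1 + 0)/2, (5 + 5)/2, (2 + 3)/2)
  = (1/2, 10/2, 5/2)
  = (0.5, 5, 2.5)

(0.5, 5, 2.5)


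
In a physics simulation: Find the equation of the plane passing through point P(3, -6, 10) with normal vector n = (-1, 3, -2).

The plane through P with normal n = (a, b, c) satisfies n·(r - P) = 0,
i.e. ax + by + cz = a·x₀ + b·y₀ + c·z₀.
d = (-1)·3 + 3·(-6) + (-2)·10
  = -3 - 18 - 20
  = -41
Equation: -x + 3y - 2z = -41

-x + 3y - 2z = -41


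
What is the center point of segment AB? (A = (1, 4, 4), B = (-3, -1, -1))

M = ((x₁+x₂)/2, (y₁+y₂)/2, (z₁+z₂)/2)
  = ((1 - 3)/2, (4 - 1)/2, (4 - 1)/2)
  = (-2/2, 3/2, 3/2)
  = (-1, 1.5, 1.5)

(-1, 1.5, 1.5)


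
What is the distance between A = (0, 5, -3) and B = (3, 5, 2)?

d = √[(x₂-x₁)² + (y₂-y₁)² + (z₂-z₁)²]
  = √[3² + 0² + 5²]
  = √[9 + 0 + 25]
  = √34
  ≈ 5.831

5.831


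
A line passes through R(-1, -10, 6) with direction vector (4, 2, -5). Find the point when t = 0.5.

P(t) = R + t·d
  = (-1 + 4·0.5, -10 + 2·0.5, 6 + (-5)·0.5)
  = (-1 + 2, -10 + 1, 6 - 2.5)
  = (1, -9, 3.5)

(1, -9, 3.5)


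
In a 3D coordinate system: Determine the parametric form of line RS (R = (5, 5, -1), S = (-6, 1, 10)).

Direction vector d = S - R = (-6 - 5, 1 - 5, 10 + 1) = (-11, -4, 11)
Parametric form r = R + t·d:
x = 5 - 11t, y = 5 - 4t, z = -1 + 11t

x = 5 - 11t, y = 5 - 4t, z = -1 + 11t
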